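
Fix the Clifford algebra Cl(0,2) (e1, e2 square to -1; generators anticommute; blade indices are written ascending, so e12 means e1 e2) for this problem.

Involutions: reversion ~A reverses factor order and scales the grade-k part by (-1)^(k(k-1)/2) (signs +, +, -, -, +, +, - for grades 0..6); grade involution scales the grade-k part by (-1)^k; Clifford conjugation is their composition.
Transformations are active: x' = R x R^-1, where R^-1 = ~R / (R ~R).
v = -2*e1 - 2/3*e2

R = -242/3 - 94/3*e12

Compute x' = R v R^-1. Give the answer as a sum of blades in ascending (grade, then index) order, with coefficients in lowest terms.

~R = -242/3 + 94/3*e12, and R ~R = 67400/9, so R^-1 = ~R / (67400/9).
R v = 1264/9*e1 + 1048/9*e2
Answer: -25922/25275*e1 - 15518/8425*e2


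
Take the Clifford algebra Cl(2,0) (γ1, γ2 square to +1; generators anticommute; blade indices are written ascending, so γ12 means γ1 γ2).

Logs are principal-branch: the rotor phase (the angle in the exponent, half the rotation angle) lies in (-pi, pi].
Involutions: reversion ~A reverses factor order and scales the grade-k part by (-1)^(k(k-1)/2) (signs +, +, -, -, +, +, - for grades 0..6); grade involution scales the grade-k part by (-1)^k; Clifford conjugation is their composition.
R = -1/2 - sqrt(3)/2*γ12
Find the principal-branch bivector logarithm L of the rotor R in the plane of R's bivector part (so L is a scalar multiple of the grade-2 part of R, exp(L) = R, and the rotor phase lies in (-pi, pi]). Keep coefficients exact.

The scalar part of R is -1/2, so the principal-branch rotor phase is pinned; divide the bivector part by its sine to get the unit plane — L is the phase times that plane.
Concretely: cos(phase) = -1/2 gives phase = ±2*pi/3, and since phase/sin(phase) is even the sign is immaterial: L = (phase/sin(phase)) * <R>_2 = (4*sqrt(3)*pi/9) * <R>_2.
Answer: -2*pi/3*γ12


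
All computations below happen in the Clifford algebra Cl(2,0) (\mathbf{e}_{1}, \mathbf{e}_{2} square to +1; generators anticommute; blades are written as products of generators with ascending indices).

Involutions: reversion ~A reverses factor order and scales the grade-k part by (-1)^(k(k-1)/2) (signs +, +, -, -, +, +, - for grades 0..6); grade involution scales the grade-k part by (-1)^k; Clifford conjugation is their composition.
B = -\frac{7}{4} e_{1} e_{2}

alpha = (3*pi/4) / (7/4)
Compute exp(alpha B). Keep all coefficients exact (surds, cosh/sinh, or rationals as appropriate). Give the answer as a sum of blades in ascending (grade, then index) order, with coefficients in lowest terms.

B^2 = (-\frac{7}{4})^2*(e_{1} e_{2})^2 = \frac{49}{16}*(-1) = -\frac{49}{16} (a basis 2-blade squares to minus the product of its generators' squares).
B^2 = -\frac{49}{16} — B^2 < 0, so the exponential closes trigonometrically: l = \frac{7}{4}, alpha*l = \frac{3 \pi}{4}, so exp(alpha B) = cos(\frac{3 \pi}{4}) + (sin(\frac{3 \pi}{4})/(\frac{7}{4}))*B = - \frac{\sqrt{2}}{2} + (\frac{2 \sqrt{2}}{7})*B.
Answer: - \frac{\sqrt{2}}{2} - \frac{\sqrt{2}}{2} e_{1} e_{2}


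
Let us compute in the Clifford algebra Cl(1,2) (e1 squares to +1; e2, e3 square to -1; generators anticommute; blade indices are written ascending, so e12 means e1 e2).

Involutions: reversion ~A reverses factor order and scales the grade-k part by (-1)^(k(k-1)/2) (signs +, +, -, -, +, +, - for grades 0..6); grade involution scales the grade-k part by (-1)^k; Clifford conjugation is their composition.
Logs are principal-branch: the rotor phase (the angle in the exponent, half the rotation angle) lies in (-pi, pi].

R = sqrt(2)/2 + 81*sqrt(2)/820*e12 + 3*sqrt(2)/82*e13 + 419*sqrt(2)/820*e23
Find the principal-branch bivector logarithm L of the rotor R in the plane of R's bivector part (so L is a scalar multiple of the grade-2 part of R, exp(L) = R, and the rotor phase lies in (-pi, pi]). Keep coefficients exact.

The scalar part of R is sqrt(2)/2, so the principal-branch rotor phase is pinned; divide the bivector part by its sine to get the unit plane — L is the phase times that plane.
Concretely: cos(phase) = sqrt(2)/2 gives phase = ±pi/4, and since phase/sin(phase) is even the sign is immaterial: L = (phase/sin(phase)) * <R>_2 = (sqrt(2)*pi/4) * <R>_2.
Answer: 81*pi/1640*e12 + 3*pi/164*e13 + 419*pi/1640*e23


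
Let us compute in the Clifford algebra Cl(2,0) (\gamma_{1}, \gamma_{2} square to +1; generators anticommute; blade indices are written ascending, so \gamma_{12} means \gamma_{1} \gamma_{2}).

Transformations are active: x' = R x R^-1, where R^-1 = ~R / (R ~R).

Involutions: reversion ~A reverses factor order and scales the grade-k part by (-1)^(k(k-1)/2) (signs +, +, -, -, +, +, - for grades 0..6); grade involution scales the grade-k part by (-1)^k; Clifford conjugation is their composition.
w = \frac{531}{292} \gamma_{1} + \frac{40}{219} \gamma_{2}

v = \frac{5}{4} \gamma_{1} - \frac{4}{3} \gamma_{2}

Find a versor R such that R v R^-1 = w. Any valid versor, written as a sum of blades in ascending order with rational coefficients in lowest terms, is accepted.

Equal squares first: v^2 = w^2 = \frac{481}{144}. Then v + w = \frac{224}{73} \gamma_{1} - \frac{84}{73} \gamma_{2} is a versor taking v to w, provided it is invertible.
Answer: \frac{224}{73} \gamma_{1} - \frac{84}{73} \gamma_{2}


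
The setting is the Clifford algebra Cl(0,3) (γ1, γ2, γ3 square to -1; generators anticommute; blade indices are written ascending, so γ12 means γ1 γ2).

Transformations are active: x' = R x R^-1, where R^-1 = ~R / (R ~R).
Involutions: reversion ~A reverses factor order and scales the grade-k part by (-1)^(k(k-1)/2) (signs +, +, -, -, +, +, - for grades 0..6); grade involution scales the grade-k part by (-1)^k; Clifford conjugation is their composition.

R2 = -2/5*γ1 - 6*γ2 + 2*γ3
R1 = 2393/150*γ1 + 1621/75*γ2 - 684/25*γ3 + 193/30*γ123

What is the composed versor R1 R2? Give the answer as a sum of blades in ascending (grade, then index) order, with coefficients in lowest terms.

Distribute over the terms of R2 (each basis-blade product reordered to ascending indices, repeated generators contracted through their squares):
R1 (-2/5*γ1) = 2393/375 + 3242/375*γ12 - 1368/125*γ13 + 193/75*γ23
R1 (-6*γ2) = 3242/25 - 2393/25*γ12 - 193/5*γ13 - 4104/25*γ23
R1 (2*γ3) = 1368/25 - 193/15*γ12 + 2393/75*γ13 + 3242/75*γ23
Summing the partial products and collecting blades:
Answer: 71543/375 - 37478/375*γ12 - 6614/375*γ13 - 2959/25*γ23


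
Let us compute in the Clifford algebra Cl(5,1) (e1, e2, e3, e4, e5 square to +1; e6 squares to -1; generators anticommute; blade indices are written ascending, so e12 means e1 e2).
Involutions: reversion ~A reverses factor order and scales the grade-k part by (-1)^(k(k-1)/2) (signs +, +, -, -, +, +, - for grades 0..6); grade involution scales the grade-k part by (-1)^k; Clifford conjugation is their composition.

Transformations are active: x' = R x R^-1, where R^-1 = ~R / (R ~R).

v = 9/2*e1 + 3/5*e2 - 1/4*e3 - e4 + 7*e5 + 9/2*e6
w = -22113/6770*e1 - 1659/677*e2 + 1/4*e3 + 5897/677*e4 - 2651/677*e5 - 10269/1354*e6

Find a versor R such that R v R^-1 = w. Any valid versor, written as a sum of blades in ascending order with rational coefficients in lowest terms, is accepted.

A norm check does it: q(v) = q(w) = 20169/400, hence R = v + w = 4176/3385*e1 - 6264/3385*e2 + 5220/677*e4 + 2088/677*e5 - 2088/677*e6 realises the map — parallel part kept, (v - w)/2 negated, v carried to w.
Answer: 4176/3385*e1 - 6264/3385*e2 + 5220/677*e4 + 2088/677*e5 - 2088/677*e6


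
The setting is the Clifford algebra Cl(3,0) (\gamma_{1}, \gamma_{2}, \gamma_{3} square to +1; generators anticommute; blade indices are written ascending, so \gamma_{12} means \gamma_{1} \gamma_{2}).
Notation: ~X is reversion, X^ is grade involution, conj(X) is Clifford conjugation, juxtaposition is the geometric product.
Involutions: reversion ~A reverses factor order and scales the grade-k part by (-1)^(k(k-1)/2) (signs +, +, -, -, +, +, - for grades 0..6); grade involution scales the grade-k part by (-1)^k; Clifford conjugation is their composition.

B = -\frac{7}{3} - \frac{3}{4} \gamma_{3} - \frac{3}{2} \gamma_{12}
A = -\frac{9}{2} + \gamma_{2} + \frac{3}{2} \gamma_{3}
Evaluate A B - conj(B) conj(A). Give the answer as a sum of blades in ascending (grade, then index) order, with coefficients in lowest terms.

first term: \frac{75}{8} + \frac{3}{2} \gamma_{1} - \frac{7}{3} \gamma_{2} - \frac{1}{8} \gamma_{3} + \frac{27}{4} \gamma_{12} - \frac{3}{4} \gamma_{23} - \frac{9}{4} \gamma_{123}
second term: \frac{75}{8} - \frac{3}{2} \gamma_{1} + \frac{7}{3} \gamma_{2} + \frac{1}{8} \gamma_{3} - \frac{27}{4} \gamma_{12} + \frac{3}{4} \gamma_{23} - \frac{9}{4} \gamma_{123}
Answer: 3 \gamma_{1} - \frac{14}{3} \gamma_{2} - \frac{1}{4} \gamma_{3} + \frac{27}{2} \gamma_{12} - \frac{3}{2} \gamma_{23}


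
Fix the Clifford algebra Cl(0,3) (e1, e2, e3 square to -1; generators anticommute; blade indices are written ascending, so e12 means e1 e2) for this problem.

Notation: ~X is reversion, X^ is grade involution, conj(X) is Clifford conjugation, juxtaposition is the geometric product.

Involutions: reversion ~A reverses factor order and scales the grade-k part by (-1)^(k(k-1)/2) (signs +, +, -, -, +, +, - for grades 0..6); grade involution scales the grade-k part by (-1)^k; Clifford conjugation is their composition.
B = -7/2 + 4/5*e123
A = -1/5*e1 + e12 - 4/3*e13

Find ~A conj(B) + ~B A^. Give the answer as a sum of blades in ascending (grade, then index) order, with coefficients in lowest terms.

first term: 7/10*e1 + 16/15*e2 + 4/5*e3 + 7/2*e12 - 14/3*e13 + 4/25*e23
second term: -7/10*e1 + 16/15*e2 + 4/5*e3 - 7/2*e12 + 14/3*e13 + 4/25*e23
Answer: 32/15*e2 + 8/5*e3 + 8/25*e23


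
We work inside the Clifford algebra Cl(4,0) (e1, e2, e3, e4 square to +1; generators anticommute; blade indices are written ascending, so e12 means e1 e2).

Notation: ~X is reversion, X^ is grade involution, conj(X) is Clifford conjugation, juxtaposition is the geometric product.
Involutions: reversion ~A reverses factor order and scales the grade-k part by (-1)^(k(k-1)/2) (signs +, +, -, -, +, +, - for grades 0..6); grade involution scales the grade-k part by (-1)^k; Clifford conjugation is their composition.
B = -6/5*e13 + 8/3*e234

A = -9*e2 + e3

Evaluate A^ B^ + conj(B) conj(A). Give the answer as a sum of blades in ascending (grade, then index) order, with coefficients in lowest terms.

first term: -6/5*e1 - 8/3*e24 - 24*e34 + 54/5*e123
second term: -6/5*e1 + 8/3*e24 + 24*e34 - 54/5*e123
Answer: -12/5*e1


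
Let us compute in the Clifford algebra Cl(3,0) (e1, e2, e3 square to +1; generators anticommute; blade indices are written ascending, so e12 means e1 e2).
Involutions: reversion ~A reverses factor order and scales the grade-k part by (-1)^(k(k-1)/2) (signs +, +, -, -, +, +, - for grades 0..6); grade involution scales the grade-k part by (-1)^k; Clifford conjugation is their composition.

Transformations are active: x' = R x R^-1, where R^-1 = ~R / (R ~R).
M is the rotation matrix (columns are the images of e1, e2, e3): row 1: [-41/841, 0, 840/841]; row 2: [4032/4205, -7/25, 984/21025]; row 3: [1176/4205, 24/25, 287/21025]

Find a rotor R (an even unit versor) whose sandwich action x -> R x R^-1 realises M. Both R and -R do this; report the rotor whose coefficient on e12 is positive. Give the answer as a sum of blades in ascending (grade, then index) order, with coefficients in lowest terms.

Method: write R = a + b12*e12 + b13*e13 + b23*e23 with a^2 + b12^2 + b13^2 + b23^2 = 1 (so R^-1 = ~R). Expanding the columns R e_j ~R gives tr M = 4a^2 - 1 and, from the antisymmetric part, M21 - M12 = -4a*b12, M13 - M31 = 4a*b13, M32 - M23 = -4a*b23.
Here tr M = -265/841, so a^2 = (1 + tr M)/4 = 144/841 and a = ±12/29. Taking a = 12/29: M21 - M12 = 4032/4205, M13 - M31 = 3024/4205, M32 - M23 = 768/841, giving b12 = -84/145, b13 = 63/145, b23 = -16/29, i.e. R = 12/29 - 84/145*e12 + 63/145*e13 - 16/29*e23.
Its e12 coefficient is negative, so report the other preimage -R.
Answer: -12/29 + 84/145*e12 - 63/145*e13 + 16/29*e23. Why the constraint matters: R and -R act identically through the sandwich — M has trace -265/841 either way — so only the sign condition on e12 picks one of the two preimages.


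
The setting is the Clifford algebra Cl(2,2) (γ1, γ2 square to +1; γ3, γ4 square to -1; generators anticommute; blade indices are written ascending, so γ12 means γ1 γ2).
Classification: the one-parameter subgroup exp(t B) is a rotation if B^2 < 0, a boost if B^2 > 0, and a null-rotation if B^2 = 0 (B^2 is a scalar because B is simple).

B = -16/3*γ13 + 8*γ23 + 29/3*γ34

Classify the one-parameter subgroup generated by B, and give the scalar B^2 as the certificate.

B^2 term by term: the squares give (-16/3)^2*(γ13)^2 + (8)^2*(γ23)^2 + (29/3)^2*(γ34)^2 = 256/9*(+1) + 64*(+1) + 841/9*(-1) = -1 (each basis 2-blade squares to minus the product of its generators' squares); cross terms between blades sharing an index anticommute and cancel. So B^2 = -1.
Answer: rotation, certificate B^2 = -1. No conjugation can change B^2 = -1; the sign gives the class.


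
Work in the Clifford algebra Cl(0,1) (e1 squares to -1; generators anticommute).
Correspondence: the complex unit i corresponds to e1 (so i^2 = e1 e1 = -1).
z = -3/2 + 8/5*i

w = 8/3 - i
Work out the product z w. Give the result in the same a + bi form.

In blades: z = -3/2 + 8/5*e1, w = 8/3 - e1.
Distribute z over w term by term (generator squares from the signature, products reordered to ascending indices): (-3/2)*w = -4 + 3/2*e1; (8/5*e1)*w = 8/5 + 64/15*e1.
Sum: -12/5 + 173/30*e1; translating back through the correspondence:
Answer: -12/5 + 173/30*i


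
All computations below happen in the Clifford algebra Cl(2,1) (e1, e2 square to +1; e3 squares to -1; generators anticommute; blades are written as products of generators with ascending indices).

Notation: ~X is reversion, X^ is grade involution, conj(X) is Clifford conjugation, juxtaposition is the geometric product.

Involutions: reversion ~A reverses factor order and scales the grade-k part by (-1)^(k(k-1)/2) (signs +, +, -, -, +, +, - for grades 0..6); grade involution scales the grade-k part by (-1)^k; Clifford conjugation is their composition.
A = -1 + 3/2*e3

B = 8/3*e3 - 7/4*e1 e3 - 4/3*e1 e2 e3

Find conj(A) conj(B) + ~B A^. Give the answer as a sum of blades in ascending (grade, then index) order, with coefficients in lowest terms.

first term: -4 - 21/8*e1 + 8/3*e3 - 2*e1 e2 - 7/4*e1 e3 + 4/3*e1 e2 e3
second term: 4 + 21/8*e1 - 8/3*e3 + 2*e1 e2 - 7/4*e1 e3 - 4/3*e1 e2 e3
Answer: -7/2*e1 e3


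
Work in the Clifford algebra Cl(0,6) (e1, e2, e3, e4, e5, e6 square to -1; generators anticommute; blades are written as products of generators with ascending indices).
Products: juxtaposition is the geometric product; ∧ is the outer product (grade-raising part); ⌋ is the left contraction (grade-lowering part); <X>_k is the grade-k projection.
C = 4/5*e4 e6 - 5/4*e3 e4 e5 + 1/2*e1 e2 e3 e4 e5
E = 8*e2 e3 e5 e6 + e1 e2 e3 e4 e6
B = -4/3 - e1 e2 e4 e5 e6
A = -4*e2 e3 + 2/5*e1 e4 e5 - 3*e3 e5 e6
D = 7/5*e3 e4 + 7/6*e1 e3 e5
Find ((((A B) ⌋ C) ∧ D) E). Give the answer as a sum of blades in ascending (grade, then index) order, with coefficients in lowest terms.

step 1: 16/3*e2 e3 - 2/5*e2 e6 - 8/15*e1 e4 e5 + 4*e3 e5 e6 - 3*e1 e2 e3 e4 + 4*e1 e3 e4 e5 e6
step 2: -3/2*e5 - 4/15*e2 e3 - 8/3*e1 e4 e5
step 3: -21/10*e3 e4 e5
step 4: 84/5*e2 e4 e6 + 21/10*e1 e2 e5 e6
Answer: 84/5*e2 e4 e6 + 21/10*e1 e2 e5 e6


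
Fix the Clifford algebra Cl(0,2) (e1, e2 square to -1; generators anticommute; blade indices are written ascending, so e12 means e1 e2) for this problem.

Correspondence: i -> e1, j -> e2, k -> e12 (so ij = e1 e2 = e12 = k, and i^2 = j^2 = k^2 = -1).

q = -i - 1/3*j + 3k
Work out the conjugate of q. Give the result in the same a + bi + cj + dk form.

In blades: q = -e1 - 1/3*e2 + 3*e12.
Conjugation here is Clifford conjugation: the scalar is fixed and the grade-1 and grade-2 blades all flip sign, giving e1 + 1/3*e2 - 3*e12; translating back:
Answer: i + 1/3*j - 3k


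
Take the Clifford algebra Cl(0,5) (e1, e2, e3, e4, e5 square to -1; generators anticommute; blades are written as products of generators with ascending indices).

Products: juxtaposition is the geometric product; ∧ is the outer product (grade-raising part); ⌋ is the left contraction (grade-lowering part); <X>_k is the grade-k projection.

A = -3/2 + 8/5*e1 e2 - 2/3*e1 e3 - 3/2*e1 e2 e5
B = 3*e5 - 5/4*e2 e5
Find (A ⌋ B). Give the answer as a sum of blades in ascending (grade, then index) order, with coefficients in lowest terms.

step 1: -9/2*e5 + 15/8*e2 e5
Answer: -9/2*e5 + 15/8*e2 e5


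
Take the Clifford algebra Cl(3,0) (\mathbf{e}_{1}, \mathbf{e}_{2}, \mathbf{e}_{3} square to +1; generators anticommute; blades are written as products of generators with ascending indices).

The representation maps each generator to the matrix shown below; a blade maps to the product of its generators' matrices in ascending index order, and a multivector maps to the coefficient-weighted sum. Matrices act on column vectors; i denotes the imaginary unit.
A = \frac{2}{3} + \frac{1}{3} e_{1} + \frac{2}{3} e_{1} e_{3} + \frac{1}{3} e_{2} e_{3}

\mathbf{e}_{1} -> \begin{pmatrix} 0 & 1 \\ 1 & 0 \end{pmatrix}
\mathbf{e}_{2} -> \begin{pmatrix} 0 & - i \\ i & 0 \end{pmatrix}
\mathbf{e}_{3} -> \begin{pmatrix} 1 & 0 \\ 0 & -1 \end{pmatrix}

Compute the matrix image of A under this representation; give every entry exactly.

Bivector images (products of the table entries): rho(e_{1} e_{3}) = rho(\mathbf{e}_{1})rho(\mathbf{e}_{3}) = \begin{pmatrix} 0 & -1 \\ 1 & 0 \end{pmatrix}; rho(e_{2} e_{3}) = rho(\mathbf{e}_{2})rho(\mathbf{e}_{3}) = \begin{pmatrix} 0 & i \\ i & 0 \end{pmatrix}.
M = (\frac{2}{3})*1 + (\frac{1}{3})*rho(e_{1}) + (\frac{2}{3})*rho(e_{1} e_{3}) + (\frac{1}{3})*rho(e_{2} e_{3}), summed entrywise (1 is the identity matrix):
Answer: \begin{pmatrix} \frac{2}{3} & - \frac{1}{3} + \frac{i}{3} \\ 1 + \frac{i}{3} & \frac{2}{3} \end{pmatrix}


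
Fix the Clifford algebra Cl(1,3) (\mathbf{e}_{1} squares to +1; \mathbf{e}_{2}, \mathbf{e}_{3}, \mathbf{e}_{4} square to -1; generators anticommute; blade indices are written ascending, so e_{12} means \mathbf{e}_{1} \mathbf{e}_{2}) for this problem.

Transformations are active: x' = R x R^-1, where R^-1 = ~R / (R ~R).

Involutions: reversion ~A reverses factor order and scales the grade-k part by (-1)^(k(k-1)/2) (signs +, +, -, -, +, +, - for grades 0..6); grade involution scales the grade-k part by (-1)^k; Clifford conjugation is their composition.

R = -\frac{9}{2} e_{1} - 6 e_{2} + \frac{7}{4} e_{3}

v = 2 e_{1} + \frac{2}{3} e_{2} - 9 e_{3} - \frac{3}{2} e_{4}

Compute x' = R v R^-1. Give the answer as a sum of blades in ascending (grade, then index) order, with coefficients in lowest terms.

~R = -\frac{9}{2} e_{1} - 6 e_{2} + \frac{7}{4} e_{3}, and R ~R = -\frac{301}{16}, so R^-1 = ~R / (-\frac{301}{16}).
R v = \frac{43}{4} + 9 e_{12} + 37 e_{13} + \frac{27}{4} e_{14} + \frac{317}{6} e_{23} + 9 e_{24} - \frac{21}{8} e_{34}
Answer: \frac{22}{7} e_{1} + \frac{130}{21} e_{2} + 7 e_{3} + \frac{3}{2} e_{4}


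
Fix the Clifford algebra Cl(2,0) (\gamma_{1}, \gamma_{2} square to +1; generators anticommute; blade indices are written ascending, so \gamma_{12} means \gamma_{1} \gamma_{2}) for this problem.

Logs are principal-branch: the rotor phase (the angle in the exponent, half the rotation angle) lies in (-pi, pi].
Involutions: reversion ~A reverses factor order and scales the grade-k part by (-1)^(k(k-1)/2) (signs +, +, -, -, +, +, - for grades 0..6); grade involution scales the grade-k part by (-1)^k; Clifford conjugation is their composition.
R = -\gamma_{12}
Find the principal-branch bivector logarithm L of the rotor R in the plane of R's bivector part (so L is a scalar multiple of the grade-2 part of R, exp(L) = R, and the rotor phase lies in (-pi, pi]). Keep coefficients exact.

The scalar part of R is 0, and that scalar determines the rotor phase on the principal branch; recovering the unit plane as bivector-part over sine of the phase gives L = phase * plane.
Concretely: cos(phase) = 0 gives phase = ±\frac{\pi}{2}, and since phase/sin(phase) is even the sign is immaterial: L = (phase/sin(phase)) * <R>_2 = (\frac{\pi}{2}) * <R>_2.
Answer: - \frac{\pi}{2} \gamma_{12}


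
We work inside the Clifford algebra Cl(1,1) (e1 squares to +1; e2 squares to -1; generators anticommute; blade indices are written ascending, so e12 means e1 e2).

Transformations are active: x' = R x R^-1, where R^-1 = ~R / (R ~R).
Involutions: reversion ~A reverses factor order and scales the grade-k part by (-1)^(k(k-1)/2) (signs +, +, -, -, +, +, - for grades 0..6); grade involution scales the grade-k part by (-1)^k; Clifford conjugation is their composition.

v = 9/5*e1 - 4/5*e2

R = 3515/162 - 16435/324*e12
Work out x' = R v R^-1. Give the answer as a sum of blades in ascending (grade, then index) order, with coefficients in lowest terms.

~R = 3515/162 + 16435/324*e12, and R ~R = -24520925/11664, so R^-1 = ~R / (-24520925/11664).
R v = -247/162*e1 + 23959/324*e2
Answer: -16633/9405*e1 - 6832/9405*e2


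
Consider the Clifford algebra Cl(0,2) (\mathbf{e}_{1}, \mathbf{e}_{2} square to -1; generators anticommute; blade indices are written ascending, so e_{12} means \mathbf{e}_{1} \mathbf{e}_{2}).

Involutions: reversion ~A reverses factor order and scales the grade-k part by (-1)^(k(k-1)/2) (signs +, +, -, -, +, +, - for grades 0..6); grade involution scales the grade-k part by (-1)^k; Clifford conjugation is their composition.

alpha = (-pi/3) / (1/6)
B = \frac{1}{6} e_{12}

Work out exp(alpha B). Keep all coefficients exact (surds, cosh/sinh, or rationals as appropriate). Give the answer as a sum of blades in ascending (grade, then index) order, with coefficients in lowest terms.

B^2 = (\frac{1}{6})^2*(e_{12})^2 = \frac{1}{36}*(-1) = -\frac{1}{36} (a basis 2-blade squares to minus the product of its generators' squares).
B^2 = -\frac{1}{36} — B^2 < 0, so the exponential closes trigonometrically: l = \frac{1}{6}, alpha*l = - \frac{\pi}{3}, so exp(alpha B) = cos(- \frac{\pi}{3}) + (sin(- \frac{\pi}{3})/(\frac{1}{6}))*B = \frac{1}{2} + (- 3 \sqrt{3})*B.
Answer: \frac{1}{2} - \frac{\sqrt{3}}{2} e_{12}


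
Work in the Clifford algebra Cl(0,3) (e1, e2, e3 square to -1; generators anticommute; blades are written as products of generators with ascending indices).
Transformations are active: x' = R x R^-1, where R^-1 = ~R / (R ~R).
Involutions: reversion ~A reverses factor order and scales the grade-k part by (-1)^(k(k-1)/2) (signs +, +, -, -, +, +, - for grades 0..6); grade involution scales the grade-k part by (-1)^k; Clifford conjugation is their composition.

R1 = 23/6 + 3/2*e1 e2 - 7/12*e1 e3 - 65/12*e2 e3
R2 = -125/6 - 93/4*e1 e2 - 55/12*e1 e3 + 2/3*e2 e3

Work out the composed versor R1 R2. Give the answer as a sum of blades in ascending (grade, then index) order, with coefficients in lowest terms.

Distribute over the terms of R1 (each basis-blade product reordered to ascending indices, repeated generators contracted through their squares):
(23/6) R2 = -2875/36 - 713/8*e1 e2 - 1265/72*e1 e3 + 23/9*e2 e3
(3/2*e1 e2) R2 = 279/8 - 125/4*e1 e2 - e1 e3 - 55/8*e2 e3
(-7/12*e1 e3) R2 = -385/144 - 7/18*e1 e2 + 875/72*e1 e3 - 217/16*e2 e3
(-65/12*e2 e3) R2 = 65/18 - 3575/144*e1 e2 + 2015/16*e1 e3 + 8125/72*e2 e3
Summing the partial products and collecting blades:
Answer: -6343/144 - 20965/144*e1 e2 + 5737/48*e1 e3 + 13675/144*e2 e3


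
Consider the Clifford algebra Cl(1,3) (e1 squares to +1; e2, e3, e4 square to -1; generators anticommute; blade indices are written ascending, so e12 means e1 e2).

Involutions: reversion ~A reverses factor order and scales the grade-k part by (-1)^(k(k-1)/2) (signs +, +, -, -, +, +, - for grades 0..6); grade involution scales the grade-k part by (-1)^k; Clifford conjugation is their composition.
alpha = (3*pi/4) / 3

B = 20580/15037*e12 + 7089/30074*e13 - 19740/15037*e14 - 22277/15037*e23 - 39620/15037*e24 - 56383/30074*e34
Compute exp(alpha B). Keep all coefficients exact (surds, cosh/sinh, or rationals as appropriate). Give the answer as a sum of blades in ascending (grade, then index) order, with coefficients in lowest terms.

B^2 term by term: the squares give (20580/15037)^2*(e12)^2 + (7089/30074)^2*(e13)^2 + (-19740/15037)^2*(e14)^2 + (-22277/15037)^2*(e23)^2 + (-39620/15037)^2*(e24)^2 + (-56383/30074)^2*(e34)^2 = 423536400/226111369*(+1) + 50253921/904445476*(+1) + 389667600/226111369*(+1) + 496264729/226111369*(-1) + 1569744400/226111369*(-1) + 3179042689/904445476*(-1) = -9 (each basis 2-blade squares to minus the product of its generators' squares); cross terms between blades sharing an index anticommute and cancel; the commuting (index-disjoint) pairs give grade-4 terms 2*c*c'*(blade product), which cancel blade by blade — e1234: -1160362140/226111369 + 280866180/226111369 + 879495960/226111369 = 0 — confirming B is simple. So B^2 = -9.
B^2 = -9 — a negative square means the series sums to a rotation: l = 3, alpha*l = 3*pi/4, so exp(alpha B) = cos(3*pi/4) + (sin(3*pi/4)/3)*B = -sqrt(2)/2 + (sqrt(2)/6)*B.
Answer: -sqrt(2)/2 + 3430*sqrt(2)/15037*e12 + 2363*sqrt(2)/60148*e13 - 3290*sqrt(2)/15037*e14 - 22277*sqrt(2)/90222*e23 - 19810*sqrt(2)/45111*e24 - 56383*sqrt(2)/180444*e34


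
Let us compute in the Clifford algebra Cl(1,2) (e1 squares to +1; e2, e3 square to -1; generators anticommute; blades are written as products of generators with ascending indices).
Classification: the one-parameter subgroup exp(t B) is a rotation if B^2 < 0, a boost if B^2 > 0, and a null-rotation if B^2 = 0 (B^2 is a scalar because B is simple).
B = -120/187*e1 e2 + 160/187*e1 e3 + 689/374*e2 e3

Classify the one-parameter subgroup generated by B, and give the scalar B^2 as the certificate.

B^2 term by term: the squares give (-120/187)^2*(e1 e2)^2 + (160/187)^2*(e1 e3)^2 + (689/374)^2*(e2 e3)^2 = 14400/34969*(+1) + 25600/34969*(+1) + 474721/139876*(-1) = -9/4 (each basis 2-blade squares to minus the product of its generators' squares); cross terms between blades sharing an index anticommute and cancel. So B^2 = -9/4.
Answer: rotation, certificate B^2 = -9/4. The class reads off the invariant scalar -9/4 directly.


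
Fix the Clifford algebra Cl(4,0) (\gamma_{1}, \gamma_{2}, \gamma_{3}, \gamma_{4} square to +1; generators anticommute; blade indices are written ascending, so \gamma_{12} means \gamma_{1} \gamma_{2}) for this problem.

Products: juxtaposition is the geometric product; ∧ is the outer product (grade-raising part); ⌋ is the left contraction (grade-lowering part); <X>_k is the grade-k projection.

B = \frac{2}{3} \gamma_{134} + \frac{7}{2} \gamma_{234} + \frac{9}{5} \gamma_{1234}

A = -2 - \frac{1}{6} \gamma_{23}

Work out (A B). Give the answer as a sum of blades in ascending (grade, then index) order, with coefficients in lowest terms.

step 1: \frac{7}{12} \gamma_{4} + \frac{3}{10} \gamma_{14} - \frac{1}{9} \gamma_{124} - \frac{4}{3} \gamma_{134} - 7 \gamma_{234} - \frac{18}{5} \gamma_{1234}
Answer: \frac{7}{12} \gamma_{4} + \frac{3}{10} \gamma_{14} - \frac{1}{9} \gamma_{124} - \frac{4}{3} \gamma_{134} - 7 \gamma_{234} - \frac{18}{5} \gamma_{1234}


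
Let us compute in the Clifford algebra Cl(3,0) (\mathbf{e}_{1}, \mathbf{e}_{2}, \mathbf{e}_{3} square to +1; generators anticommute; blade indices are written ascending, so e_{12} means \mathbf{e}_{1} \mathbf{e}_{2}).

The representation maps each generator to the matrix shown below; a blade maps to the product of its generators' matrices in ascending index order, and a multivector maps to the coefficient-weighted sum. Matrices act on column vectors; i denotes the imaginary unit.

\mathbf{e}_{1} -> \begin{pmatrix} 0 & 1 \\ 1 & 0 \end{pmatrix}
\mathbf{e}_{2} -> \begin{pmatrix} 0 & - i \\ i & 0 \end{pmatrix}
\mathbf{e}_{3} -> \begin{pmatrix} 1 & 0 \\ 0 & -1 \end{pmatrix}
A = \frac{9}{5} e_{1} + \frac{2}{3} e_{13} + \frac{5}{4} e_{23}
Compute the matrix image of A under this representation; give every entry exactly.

Bivector images (products of the table entries): rho(e_{13}) = rho(\mathbf{e}_{1})rho(\mathbf{e}_{3}) = \begin{pmatrix} 0 & -1 \\ 1 & 0 \end{pmatrix}; rho(e_{23}) = rho(\mathbf{e}_{2})rho(\mathbf{e}_{3}) = \begin{pmatrix} 0 & i \\ i & 0 \end{pmatrix}.
M = (\frac{9}{5})*rho(e_{1}) + (\frac{2}{3})*rho(e_{13}) + (\frac{5}{4})*rho(e_{23}), summed entrywise:
Answer: \begin{pmatrix} 0 & \frac{17}{15} + \frac{5 i}{4} \\ \frac{37}{15} + \frac{5 i}{4} & 0 \end{pmatrix}


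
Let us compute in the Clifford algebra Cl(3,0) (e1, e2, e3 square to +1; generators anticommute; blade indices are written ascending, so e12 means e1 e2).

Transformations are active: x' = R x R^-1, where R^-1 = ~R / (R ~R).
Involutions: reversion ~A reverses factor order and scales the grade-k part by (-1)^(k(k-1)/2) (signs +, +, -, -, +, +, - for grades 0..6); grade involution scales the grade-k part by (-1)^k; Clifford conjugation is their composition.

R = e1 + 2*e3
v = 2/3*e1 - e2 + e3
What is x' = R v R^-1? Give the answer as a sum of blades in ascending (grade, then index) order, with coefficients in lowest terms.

~R = e1 + 2*e3, and R ~R = 5, so R^-1 = ~R / (5).
R v = 8/3 - e12 - 1/3*e13 + 2*e23
Answer: 2/5*e1 + e2 + 17/15*e3


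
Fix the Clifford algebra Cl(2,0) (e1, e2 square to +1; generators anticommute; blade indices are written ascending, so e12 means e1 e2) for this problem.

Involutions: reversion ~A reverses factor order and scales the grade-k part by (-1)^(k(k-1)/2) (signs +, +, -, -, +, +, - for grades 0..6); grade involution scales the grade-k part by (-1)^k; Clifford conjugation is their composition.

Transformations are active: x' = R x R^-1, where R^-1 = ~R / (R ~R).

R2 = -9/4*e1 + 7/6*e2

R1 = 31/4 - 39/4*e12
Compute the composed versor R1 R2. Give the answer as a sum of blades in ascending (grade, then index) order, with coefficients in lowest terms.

Distribute over the terms of R1 (each basis-blade product reordered to ascending indices, repeated generators contracted through their squares):
(31/4) R2 = -279/16*e1 + 217/24*e2
(-39/4*e12) R2 = -91/8*e1 - 351/16*e2
Summing the partial products and collecting blades:
Answer: -461/16*e1 - 619/48*e2


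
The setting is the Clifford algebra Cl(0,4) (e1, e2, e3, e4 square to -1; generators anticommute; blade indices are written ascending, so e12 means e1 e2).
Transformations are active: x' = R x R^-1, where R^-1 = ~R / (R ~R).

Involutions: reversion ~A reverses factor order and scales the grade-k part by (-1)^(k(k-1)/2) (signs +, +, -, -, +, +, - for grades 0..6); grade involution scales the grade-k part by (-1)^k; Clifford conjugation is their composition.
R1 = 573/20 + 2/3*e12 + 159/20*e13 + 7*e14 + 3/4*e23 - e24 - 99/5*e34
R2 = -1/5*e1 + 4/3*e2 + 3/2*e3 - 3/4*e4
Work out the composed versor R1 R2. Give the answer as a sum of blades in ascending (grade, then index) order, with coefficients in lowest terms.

Distribute over the terms of R2 (each basis-blade product reordered to ascending indices, repeated generators contracted through their squares):
R1 (-1/5*e1) = -573/100*e1 - 2/15*e2 - 159/100*e3 - 7/5*e4 - 3/20*e123 + 1/5*e124 + 99/25*e134
R1 (4/3*e2) = -8/9*e1 + 191/5*e2 + e3 - 4/3*e4 - 53/5*e123 - 28/3*e124 - 132/5*e234
R1 (3/2*e3) = -477/40*e1 - 9/8*e2 + 1719/40*e3 - 297/10*e4 + e123 - 21/2*e134 + 3/2*e234
R1 (-3/4*e4) = 21/4*e1 - 3/4*e2 - 297/20*e3 - 1719/80*e4 - 1/2*e124 - 477/80*e134 - 9/16*e234
Summing the partial products and collecting blades:
Answer: -23929/1800*e1 + 4343/120*e2 + 5507/200*e3 - 12941/240*e4 - 39/4*e123 - 289/30*e124 - 5001/400*e134 - 2037/80*e234


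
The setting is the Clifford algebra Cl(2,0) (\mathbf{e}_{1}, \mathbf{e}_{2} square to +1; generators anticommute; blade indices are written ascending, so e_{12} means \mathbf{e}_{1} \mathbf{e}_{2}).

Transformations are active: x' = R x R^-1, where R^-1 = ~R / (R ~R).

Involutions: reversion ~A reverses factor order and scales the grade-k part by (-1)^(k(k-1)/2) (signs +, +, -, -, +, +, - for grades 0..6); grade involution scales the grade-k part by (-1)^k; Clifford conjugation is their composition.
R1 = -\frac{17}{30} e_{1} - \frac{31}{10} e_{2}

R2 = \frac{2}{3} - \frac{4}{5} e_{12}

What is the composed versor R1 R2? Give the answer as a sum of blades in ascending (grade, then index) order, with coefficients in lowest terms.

Distribute over the terms of R1 (each basis-blade product reordered to ascending indices, repeated generators contracted through their squares):
(-\frac{17}{30} e_{1}) R2 = -\frac{17}{45} e_{1} + \frac{34}{75} e_{2}
(-\frac{31}{10} e_{2}) R2 = -\frac{62}{25} e_{1} - \frac{31}{15} e_{2}
Summing the partial products and collecting blades:
Answer: -\frac{643}{225} e_{1} - \frac{121}{75} e_{2}


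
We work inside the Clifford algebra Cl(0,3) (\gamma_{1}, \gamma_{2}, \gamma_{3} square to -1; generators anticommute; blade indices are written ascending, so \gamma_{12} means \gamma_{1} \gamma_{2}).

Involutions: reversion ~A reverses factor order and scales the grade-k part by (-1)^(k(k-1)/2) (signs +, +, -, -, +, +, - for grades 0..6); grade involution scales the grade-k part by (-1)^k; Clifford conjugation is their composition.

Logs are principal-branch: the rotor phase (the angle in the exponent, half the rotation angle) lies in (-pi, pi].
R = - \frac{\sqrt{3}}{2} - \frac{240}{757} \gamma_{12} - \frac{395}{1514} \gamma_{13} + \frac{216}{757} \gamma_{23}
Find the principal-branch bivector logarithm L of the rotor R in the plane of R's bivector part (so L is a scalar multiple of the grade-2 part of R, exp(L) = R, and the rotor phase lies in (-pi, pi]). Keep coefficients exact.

The scalar part of R is - \frac{\sqrt{3}}{2}, and that scalar determines the rotor phase on the principal branch; recovering the unit plane as bivector-part over sine of the phase gives L = phase * plane.
Concretely: cos(phase) = - \frac{\sqrt{3}}{2} gives phase = ±\frac{5 \pi}{6}, and since phase/sin(phase) is even the sign is immaterial: L = (phase/sin(phase)) * <R>_2 = (\frac{5 \pi}{3}) * <R>_2.
Answer: - \frac{400 \pi}{757} \gamma_{12} - \frac{1975 \pi}{4542} \gamma_{13} + \frac{360 \pi}{757} \gamma_{23}


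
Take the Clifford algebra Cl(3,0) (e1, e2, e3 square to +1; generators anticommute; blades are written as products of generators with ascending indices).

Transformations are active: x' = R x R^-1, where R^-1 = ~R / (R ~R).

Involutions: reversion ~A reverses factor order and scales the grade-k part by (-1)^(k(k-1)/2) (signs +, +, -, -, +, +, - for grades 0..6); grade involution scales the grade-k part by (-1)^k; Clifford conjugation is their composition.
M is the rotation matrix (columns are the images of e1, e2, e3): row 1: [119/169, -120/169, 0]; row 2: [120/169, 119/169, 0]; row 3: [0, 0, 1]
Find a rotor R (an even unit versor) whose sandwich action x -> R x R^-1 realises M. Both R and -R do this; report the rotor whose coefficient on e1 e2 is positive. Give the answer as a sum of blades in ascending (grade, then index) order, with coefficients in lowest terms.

Method: write R = a + b12*e1 e2 + b13*e1 e3 + b23*e2 e3 with a^2 + b12^2 + b13^2 + b23^2 = 1 (so R^-1 = ~R). Expanding the columns R e_j ~R gives tr M = 4a^2 - 1 and, from the antisymmetric part, M21 - M12 = -4a*b12, M13 - M31 = 4a*b13, M32 - M23 = -4a*b23.
Here tr M = 407/169, so a^2 = (1 + tr M)/4 = 144/169 and a = ±12/13. Taking a = 12/13: M21 - M12 = 240/169, M13 - M31 = 0, M32 - M23 = 0, giving b12 = -5/13, b13 = 0, b23 = 0, i.e. R = 12/13 - 5/13*e1 e2.
Its e1 e2 coefficient is negative, so report the other preimage -R.
Answer: -12/13 + 5/13*e1 e2. Key observation: the double cover Spin(3) -> SO(3) sends R and -R to the same matrix (trace 407/169 here), so the stated sign of the e1 e2 coefficient is what selects one sheet.


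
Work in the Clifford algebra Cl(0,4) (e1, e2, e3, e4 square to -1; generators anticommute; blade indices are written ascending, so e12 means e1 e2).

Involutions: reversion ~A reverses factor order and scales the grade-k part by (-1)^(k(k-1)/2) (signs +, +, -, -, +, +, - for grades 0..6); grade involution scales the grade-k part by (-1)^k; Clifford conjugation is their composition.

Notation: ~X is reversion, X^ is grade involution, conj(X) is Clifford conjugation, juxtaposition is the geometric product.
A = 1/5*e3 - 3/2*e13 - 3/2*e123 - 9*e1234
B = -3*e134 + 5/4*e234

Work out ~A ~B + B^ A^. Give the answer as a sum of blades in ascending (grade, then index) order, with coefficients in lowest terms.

first term: 45/4*e1 + 27*e2 - 9/2*e4 + 99/40*e14 + 17/4*e24 - 15/8*e124
second term: -45/4*e1 - 27*e2 + 9/2*e4 - 99/40*e14 - 17/4*e24 - 15/8*e124
Answer: -15/4*e124


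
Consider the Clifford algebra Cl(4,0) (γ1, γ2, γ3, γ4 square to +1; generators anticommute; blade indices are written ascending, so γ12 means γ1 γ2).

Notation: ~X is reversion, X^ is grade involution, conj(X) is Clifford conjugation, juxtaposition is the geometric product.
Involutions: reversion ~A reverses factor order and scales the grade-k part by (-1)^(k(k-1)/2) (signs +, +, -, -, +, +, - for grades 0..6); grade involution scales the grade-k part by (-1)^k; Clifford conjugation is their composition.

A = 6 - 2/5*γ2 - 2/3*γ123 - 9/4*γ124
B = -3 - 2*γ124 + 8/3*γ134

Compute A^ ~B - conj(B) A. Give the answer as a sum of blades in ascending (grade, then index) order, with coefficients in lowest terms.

first term: -45/2 - 6/5*γ2 - 4/5*γ14 + 6*γ23 - 16/9*γ24 - 4/3*γ34 - 2*γ123 + 21/4*γ124 - 16*γ134 + 16/15*γ1234
second term: -45/2 + 6/5*γ2 - 4/5*γ14 - 6*γ23 + 16/9*γ24 + 4/3*γ34 + 2*γ123 - 21/4*γ124 + 16*γ134 - 16/15*γ1234
Answer: -12/5*γ2 + 12*γ23 - 32/9*γ24 - 8/3*γ34 - 4*γ123 + 21/2*γ124 - 32*γ134 + 32/15*γ1234


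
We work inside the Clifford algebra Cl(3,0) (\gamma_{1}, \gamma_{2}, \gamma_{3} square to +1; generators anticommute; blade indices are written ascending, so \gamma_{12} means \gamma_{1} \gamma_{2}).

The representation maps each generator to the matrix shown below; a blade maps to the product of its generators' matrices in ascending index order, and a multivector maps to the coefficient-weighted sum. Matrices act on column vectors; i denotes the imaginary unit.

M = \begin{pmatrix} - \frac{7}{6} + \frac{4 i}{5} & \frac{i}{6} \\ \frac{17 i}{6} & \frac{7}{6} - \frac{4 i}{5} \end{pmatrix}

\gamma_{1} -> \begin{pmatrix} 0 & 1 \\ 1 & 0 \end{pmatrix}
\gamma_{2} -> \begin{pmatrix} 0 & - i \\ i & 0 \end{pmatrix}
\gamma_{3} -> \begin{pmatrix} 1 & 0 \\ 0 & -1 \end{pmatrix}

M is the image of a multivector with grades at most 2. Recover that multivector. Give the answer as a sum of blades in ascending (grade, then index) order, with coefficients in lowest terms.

Method: 1, rho(\gamma_{1}), rho(\gamma_{2}), rho(\gamma_{3}) form a trace-orthogonal basis of the 2x2 complex matrices (tr(X Y) = 2 if X = Y, else 0), so M = m0*1 + m1*rho(\gamma_{1}) + m2*rho(\gamma_{2}) + m3*rho(\gamma_{3}) with m0 = tr(M)/2 = 0, m1 = tr(M rho(\gamma_{1}))/2 = \frac{3 i}{2}, m2 = tr(M rho(\gamma_{2}))/2 = \frac{4}{3}, m3 = tr(M rho(\gamma_{3}))/2 = - \frac{7}{6} + \frac{4 i}{5}.
Multiplying table entries, the bivector images are rho(\gamma_{12}) = i*rho(\gamma_{3}), rho(\gamma_{13}) = -i*rho(\gamma_{2}), rho(\gamma_{23}) = i*rho(\gamma_{1}); with real blade coefficients the real parts of m0..m3 are the coefficients of 1, \gamma_{1}, \gamma_{2}, \gamma_{3} and the imaginary parts give the bivectors (\gamma_{23}: Im m1, \gamma_{13}: -Im m2, \gamma_{12}: Im m3).
Answer: \frac{4}{3} \gamma_{2} - \frac{7}{6} \gamma_{3} + \frac{4}{5} \gamma_{12} + \frac{3}{2} \gamma_{23}


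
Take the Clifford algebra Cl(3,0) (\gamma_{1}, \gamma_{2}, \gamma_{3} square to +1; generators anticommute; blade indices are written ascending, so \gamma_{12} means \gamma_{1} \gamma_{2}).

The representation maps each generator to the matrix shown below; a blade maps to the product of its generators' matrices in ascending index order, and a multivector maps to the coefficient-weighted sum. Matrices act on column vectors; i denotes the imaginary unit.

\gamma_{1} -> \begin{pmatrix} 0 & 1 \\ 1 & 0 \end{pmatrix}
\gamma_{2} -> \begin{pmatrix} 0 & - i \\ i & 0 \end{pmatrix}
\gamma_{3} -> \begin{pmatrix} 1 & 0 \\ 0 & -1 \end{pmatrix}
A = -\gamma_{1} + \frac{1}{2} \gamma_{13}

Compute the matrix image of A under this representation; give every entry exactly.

Bivector images (products of the table entries): rho(\gamma_{13}) = rho(\gamma_{1})rho(\gamma_{3}) = \begin{pmatrix} 0 & -1 \\ 1 & 0 \end{pmatrix}.
M = (-1)*rho(\gamma_{1}) + (\frac{1}{2})*rho(\gamma_{13}), summed entrywise:
Answer: \begin{pmatrix} 0 & - \frac{3}{2} \\ - \frac{1}{2} & 0 \end{pmatrix}
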